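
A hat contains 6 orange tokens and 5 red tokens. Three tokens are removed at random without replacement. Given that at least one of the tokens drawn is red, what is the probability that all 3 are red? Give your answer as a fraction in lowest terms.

2/29

P(all 3 red) = C(5,3)/C(11,3) = 2/33; P(at least one red) = 1 − C(6,3)/C(11,3) = 29/33.
Since 'all 3 red' ⊆ 'at least one red', P(all 3 | at least one) = 2/33 / 29/33 = 2/29 ≈ 0.0690.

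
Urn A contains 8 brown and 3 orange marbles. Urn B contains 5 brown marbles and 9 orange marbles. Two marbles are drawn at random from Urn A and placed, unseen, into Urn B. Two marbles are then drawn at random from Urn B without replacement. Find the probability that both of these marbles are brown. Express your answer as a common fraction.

Condition on how many of the transferred marbles are brown (from Urn A: 8 brown of 11; then Urn B has 16 total).
  0 brown: C(8,0)C(3,2)/C(11,2) = 3/55; then P = C(5,2)/C(16,2) = 1/12
  1 brown: C(8,1)C(3,1)/C(11,2) = 24/55; then P = C(6,2)/C(16,2) = 1/8
  2 brown: C(8,2)C(3,0)/C(11,2) = 28/55; then P = C(7,2)/C(16,2) = 7/40
P(both brown) = 163/1100 ≈ 0.1482.

163/1100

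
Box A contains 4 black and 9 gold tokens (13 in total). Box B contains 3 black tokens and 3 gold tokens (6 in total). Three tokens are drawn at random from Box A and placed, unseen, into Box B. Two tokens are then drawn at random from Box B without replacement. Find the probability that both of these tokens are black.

1/6

Condition on how many of the transferred tokens are black (from Box A: 4 black of 13; then Box B has 9 total).
  0 black: C(4,0)C(9,3)/C(13,3) = 42/143; then P = C(3,2)/C(9,2) = 1/12
  1 black: C(4,1)C(9,2)/C(13,3) = 72/143; then P = C(4,2)/C(9,2) = 1/6
  2 black: C(4,2)C(9,1)/C(13,3) = 27/143; then P = C(5,2)/C(9,2) = 5/18
  3 black: C(4,3)C(9,0)/C(13,3) = 2/143; then P = C(6,2)/C(9,2) = 5/12
P(both black) = 1/6 ≈ 0.1667.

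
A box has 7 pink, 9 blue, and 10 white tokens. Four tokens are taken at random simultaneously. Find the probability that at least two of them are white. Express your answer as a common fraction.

753/1495

Sum the hypergeometric tail for j = 2,…,4 white tokens.
Favorable = C(10,2)·C(16,2) + C(10,3)·C(16,1) + C(10,4)·C(16,0) = 7530; total = C(26,4) = 14950.
P = 7530/14950 = 753/1495 ≈ 0.5037.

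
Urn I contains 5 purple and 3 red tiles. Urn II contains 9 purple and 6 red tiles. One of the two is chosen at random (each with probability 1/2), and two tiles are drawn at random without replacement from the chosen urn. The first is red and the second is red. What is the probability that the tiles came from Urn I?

3/7

P(E | Urn I) = 3/28; P(E | Urn II) = 1/7.
P(E) = 1/2·3/28 + 1/2·1/7 = 1/8.
By Bayes' rule, P(Urn I | E) = 3/56 / 1/8 = 3/7 ≈ 0.4286.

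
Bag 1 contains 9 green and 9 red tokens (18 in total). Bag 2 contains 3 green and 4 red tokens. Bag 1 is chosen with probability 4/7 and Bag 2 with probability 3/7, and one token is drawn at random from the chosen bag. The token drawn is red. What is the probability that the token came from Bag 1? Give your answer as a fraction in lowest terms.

P(red | Bag 1) = 1/2; P(red | Bag 2) = 4/7.
P(red) = 4/7·1/2 + 3/7·4/7 = 26/49.
By Bayes' rule, P(Bag 1 | red) = 2/7 / 26/49 = 7/13 ≈ 0.5385.

7/13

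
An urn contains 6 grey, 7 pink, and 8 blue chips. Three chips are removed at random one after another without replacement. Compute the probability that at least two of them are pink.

Sum the hypergeometric tail for j = 2,…,3 pink chips.
Favorable = C(7,2)·C(14,1) + C(7,3)·C(14,0) = 329; total = C(21,3) = 1330.
P = 329/1330 = 47/190 ≈ 0.2474.

47/190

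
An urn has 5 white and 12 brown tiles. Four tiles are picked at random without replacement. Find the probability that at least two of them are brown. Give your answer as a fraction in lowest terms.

451/476

Sum the hypergeometric tail for j = 2,…,4 brown tiles.
Favorable = C(12,2)·C(5,2) + C(12,3)·C(5,1) + C(12,4)·C(5,0) = 2255; total = C(17,4) = 2380.
P = 2255/2380 = 451/476 ≈ 0.9475.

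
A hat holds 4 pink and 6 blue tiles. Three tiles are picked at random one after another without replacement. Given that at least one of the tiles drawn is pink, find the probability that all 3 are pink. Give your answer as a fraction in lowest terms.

P(all 3 pink) = C(4,3)/C(10,3) = 1/30; P(at least one pink) = 1 − C(6,3)/C(10,3) = 5/6.
Since 'all 3 pink' ⊆ 'at least one pink', P(all 3 | at least one) = 1/30 / 5/6 = 1/25 ≈ 0.0400.

1/25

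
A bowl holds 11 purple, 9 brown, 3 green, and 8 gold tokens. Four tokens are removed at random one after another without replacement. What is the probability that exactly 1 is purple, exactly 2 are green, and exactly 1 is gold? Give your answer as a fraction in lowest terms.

264/31465

Unordered draws without replacement: count favorable combinations over C(31,4).
Favorable = C(11,1) · C(9,0) · C(3,2) · C(8,1) = 264; total = C(31,4) = 31465.
P = 264/31465 = 264/31465 ≈ 0.0084.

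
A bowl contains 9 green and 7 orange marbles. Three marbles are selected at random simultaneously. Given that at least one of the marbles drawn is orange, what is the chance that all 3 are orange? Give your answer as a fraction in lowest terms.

5/68

P(all 3 orange) = C(7,3)/C(16,3) = 1/16; P(at least one orange) = 1 − C(9,3)/C(16,3) = 17/20.
Since 'all 3 orange' ⊆ 'at least one orange', P(all 3 | at least one) = 1/16 / 17/20 = 5/68 ≈ 0.0735.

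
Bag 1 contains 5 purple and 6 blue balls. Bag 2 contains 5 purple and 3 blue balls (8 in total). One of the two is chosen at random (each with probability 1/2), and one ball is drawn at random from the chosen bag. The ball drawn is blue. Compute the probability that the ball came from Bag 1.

P(blue | Bag 1) = 6/11; P(blue | Bag 2) = 3/8.
P(blue) = 1/2·6/11 + 1/2·3/8 = 81/176.
By Bayes' rule, P(Bag 1 | blue) = 3/11 / 81/176 = 16/27 ≈ 0.5926.

16/27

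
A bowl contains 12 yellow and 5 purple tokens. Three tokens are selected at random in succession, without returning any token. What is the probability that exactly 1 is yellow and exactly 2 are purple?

3/17

Unordered draws without replacement: count favorable combinations over C(17,3).
Favorable = C(12,1) · C(5,2) = 120; total = C(17,3) = 680.
P = 120/680 = 3/17 ≈ 0.1765.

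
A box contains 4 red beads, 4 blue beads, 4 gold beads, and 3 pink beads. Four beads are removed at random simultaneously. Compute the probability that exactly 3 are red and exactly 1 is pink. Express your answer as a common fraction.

Unordered draws without replacement: count favorable combinations over C(15,4).
Favorable = C(4,3) · C(4,0) · C(4,0) · C(3,1) = 12; total = C(15,4) = 1365.
P = 12/1365 = 4/455 ≈ 0.0088.

4/455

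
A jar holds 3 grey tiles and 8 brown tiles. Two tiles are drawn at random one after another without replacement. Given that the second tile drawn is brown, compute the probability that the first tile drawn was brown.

7/10

P(first=brown and the second tile drawn is brown) = (8/11)·(7/10) = 28/55.
P(the second tile drawn is brown) = Σ over first color = 12/55 + 28/55 = 8/11.
By Bayes, P(first=brown | the second tile drawn is brown) = 28/55 / 8/11 = 7/10 ≈ 0.7000.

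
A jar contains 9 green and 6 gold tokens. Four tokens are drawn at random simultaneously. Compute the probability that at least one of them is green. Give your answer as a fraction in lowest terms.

Use the complement: P(at least one green) = 1 − P(no green).
P(none) = C(6,4)/C(15,4) = 15/1365.
So P = 1 − 15/1365 = 90/91 ≈ 0.9890.

90/91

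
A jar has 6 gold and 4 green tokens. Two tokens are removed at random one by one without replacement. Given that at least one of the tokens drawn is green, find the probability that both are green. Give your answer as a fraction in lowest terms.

1/5

P(both green) = C(4,2)/C(10,2) = 2/15; P(at least one green) = 1 − C(6,2)/C(10,2) = 2/3.
Since 'both green' ⊆ 'at least one green', P(both | at least one) = 2/15 / 2/3 = 1/5 ≈ 0.2000.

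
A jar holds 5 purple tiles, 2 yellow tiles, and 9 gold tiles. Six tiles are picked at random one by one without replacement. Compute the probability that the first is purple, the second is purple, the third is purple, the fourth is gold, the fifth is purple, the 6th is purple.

3/16016

Multiply the conditional probability of each draw in order, without replacement, so each draw removes one from its color and from the total.
P = (5/16) · (4/15) · (3/14) · (9/13) · (2/12) · (1/11) = 3/16016 ≈ 0.0002.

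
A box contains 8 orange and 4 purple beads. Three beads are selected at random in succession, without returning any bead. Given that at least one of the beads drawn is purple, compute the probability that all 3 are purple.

P(all 3 purple) = C(4,3)/C(12,3) = 1/55; P(at least one purple) = 1 − C(8,3)/C(12,3) = 41/55.
Since 'all 3 purple' ⊆ 'at least one purple', P(all 3 | at least one) = 1/55 / 41/55 = 1/41 ≈ 0.0244.

1/41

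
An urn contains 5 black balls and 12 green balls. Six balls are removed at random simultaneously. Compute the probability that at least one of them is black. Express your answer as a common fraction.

409/442

Use the complement: P(at least one black) = 1 − P(no black).
P(none) = C(12,6)/C(17,6) = 924/12376.
So P = 1 − 924/12376 = 409/442 ≈ 0.9253.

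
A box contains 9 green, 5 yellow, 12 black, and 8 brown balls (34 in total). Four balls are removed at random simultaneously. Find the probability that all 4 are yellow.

Unordered draws without replacement: count favorable combinations over C(34,4).
Favorable = C(9,0) · C(5,4) · C(12,0) · C(8,0) = 5; total = C(34,4) = 46376.
P = 5/46376 = 5/46376 ≈ 0.0001.

5/46376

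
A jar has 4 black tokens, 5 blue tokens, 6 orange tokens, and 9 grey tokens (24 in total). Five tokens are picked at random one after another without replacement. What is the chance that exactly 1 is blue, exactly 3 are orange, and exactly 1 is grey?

Unordered draws without replacement: count favorable combinations over C(24,5).
Favorable = C(4,0) · C(5,1) · C(6,3) · C(9,1) = 900; total = C(24,5) = 42504.
P = 900/42504 = 75/3542 ≈ 0.0212.

75/3542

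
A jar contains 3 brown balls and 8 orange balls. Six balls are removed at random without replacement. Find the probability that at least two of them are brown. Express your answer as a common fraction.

19/33

Sum the hypergeometric tail for j = 2,…,3 brown balls.
Favorable = C(3,2)·C(8,4) + C(3,3)·C(8,3) = 266; total = C(11,6) = 462.
P = 266/462 = 19/33 ≈ 0.5758.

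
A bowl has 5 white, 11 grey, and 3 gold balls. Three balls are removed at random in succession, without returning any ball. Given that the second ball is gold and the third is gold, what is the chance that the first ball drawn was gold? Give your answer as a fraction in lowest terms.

1/17

P(first=gold and the second ball is gold and the third is gold) = (3/19)·(2/18)·(1/17) = 1/969.
P(E) = Σ over first color = 5/969 + 11/969 + 1/969 = 1/57.
By Bayes, P(first=gold | E) = 1/969 / 1/57 = 1/17 ≈ 0.0588.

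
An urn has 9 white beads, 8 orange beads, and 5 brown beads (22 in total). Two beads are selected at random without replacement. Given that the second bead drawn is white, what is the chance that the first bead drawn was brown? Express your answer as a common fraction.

P(first=brown and the second bead drawn is white) = (5/22)·(9/21) = 15/154.
P(the second bead drawn is white) = Σ over first color = 12/77 + 12/77 + 15/154 = 9/22.
By Bayes, P(first=brown | the second bead drawn is white) = 15/154 / 9/22 = 5/21 ≈ 0.2381.

5/21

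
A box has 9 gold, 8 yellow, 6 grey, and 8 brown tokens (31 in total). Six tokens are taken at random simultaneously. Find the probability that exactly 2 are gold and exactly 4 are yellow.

Unordered draws without replacement: count favorable combinations over C(31,6).
Favorable = C(9,2) · C(8,4) · C(6,0) · C(8,0) = 2520; total = C(31,6) = 736281.
P = 2520/736281 = 40/11687 ≈ 0.0034.

40/11687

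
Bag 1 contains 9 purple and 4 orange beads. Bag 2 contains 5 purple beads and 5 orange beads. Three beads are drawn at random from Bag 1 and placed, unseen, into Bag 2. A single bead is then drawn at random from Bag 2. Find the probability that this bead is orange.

77/169

Condition on how many of the transferred beads are orange (from Bag 1: 4 orange of 13; then Bag 2 has 13 total).
  0 orange: C(4,0)C(9,3)/C(13,3) = 42/143; then P = 5/13
  1 orange: C(4,1)C(9,2)/C(13,3) = 72/143; then P = 6/13
  2 orange: C(4,2)C(9,1)/C(13,3) = 27/143; then P = 7/13
  3 orange: C(4,3)C(9,0)/C(13,3) = 2/143; then P = 8/13
P(orange from Bag 2) = 77/169 ≈ 0.4556.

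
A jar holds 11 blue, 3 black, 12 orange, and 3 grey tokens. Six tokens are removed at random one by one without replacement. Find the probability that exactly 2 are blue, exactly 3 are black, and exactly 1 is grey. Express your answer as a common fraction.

11/31668

Unordered draws without replacement: count favorable combinations over C(29,6).
Favorable = C(11,2) · C(3,3) · C(12,0) · C(3,1) = 165; total = C(29,6) = 475020.
P = 165/475020 = 11/31668 ≈ 0.0003.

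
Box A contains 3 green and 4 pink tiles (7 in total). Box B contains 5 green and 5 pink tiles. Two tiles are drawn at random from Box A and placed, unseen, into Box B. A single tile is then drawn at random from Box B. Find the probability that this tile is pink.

Condition on how many of the transferred tiles are pink (from Box A: 4 pink of 7; then Box B has 12 total).
  0 pink: C(4,0)C(3,2)/C(7,2) = 1/7; then P = 5/12
  1 pink: C(4,1)C(3,1)/C(7,2) = 4/7; then P = 6/12
  2 pink: C(4,2)C(3,0)/C(7,2) = 2/7; then P = 7/12
P(pink from Box B) = 43/84 ≈ 0.5119.

43/84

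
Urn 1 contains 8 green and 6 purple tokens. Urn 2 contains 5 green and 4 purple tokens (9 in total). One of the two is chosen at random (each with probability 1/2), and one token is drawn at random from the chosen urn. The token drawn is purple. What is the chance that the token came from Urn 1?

27/55

P(purple | Urn 1) = 3/7; P(purple | Urn 2) = 4/9.
P(purple) = 1/2·3/7 + 1/2·4/9 = 55/126.
By Bayes' rule, P(Urn 1 | purple) = 3/14 / 55/126 = 27/55 ≈ 0.4909.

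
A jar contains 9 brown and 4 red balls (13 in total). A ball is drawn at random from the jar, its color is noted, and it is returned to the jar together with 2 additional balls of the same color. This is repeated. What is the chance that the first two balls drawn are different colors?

24/65

Either red then brown, or brown then red; after the first draw the total is 15.
P = (4/13)·(9/15) + (9/13)·(4/15) = 24/65 ≈ 0.3692.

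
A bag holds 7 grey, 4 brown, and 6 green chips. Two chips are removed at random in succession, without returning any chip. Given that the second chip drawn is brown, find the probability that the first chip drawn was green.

3/8

P(first=green and the second chip drawn is brown) = (6/17)·(4/16) = 3/34.
P(the second chip drawn is brown) = Σ over first color = 7/68 + 3/68 + 3/34 = 4/17.
By Bayes, P(first=green | the second chip drawn is brown) = 3/34 / 4/17 = 3/8 ≈ 0.3750.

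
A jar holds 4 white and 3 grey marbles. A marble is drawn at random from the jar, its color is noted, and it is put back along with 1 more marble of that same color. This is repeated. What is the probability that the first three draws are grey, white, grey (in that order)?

2/21

Track the composition after each reinforcement of +1.
P = (3/7) · (4/8) · (4/9) = 2/21 ≈ 0.0952.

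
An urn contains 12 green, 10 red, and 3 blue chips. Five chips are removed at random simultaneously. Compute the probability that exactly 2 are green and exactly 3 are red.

24/161

Unordered draws without replacement: count favorable combinations over C(25,5).
Favorable = C(12,2) · C(10,3) · C(3,0) = 7920; total = C(25,5) = 53130.
P = 7920/53130 = 24/161 ≈ 0.1491.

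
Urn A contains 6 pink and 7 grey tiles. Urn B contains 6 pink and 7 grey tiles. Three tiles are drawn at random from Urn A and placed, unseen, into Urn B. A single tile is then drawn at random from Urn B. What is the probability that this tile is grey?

Condition on how many of the transferred tiles are grey (from Urn A: 7 grey of 13; then Urn B has 16 total).
  0 grey: C(7,0)C(6,3)/C(13,3) = 10/143; then P = 7/16
  1 grey: C(7,1)C(6,2)/C(13,3) = 105/286; then P = 8/16
  2 grey: C(7,2)C(6,1)/C(13,3) = 63/143; then P = 9/16
  3 grey: C(7,3)C(6,0)/C(13,3) = 35/286; then P = 10/16
P(grey from Urn B) = 7/13 ≈ 0.5385.

7/13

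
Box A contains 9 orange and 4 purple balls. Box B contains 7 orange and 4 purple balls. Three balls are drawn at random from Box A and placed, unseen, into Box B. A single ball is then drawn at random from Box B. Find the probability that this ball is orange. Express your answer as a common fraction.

Condition on how many of the transferred balls are orange (from Box A: 9 orange of 13; then Box B has 14 total).
  0 orange: C(9,0)C(4,3)/C(13,3) = 2/143; then P = 7/14
  1 orange: C(9,1)C(4,2)/C(13,3) = 27/143; then P = 8/14
  2 orange: C(9,2)C(4,1)/C(13,3) = 72/143; then P = 9/14
  3 orange: C(9,3)C(4,0)/C(13,3) = 42/143; then P = 10/14
P(orange from Box B) = 59/91 ≈ 0.6484.

59/91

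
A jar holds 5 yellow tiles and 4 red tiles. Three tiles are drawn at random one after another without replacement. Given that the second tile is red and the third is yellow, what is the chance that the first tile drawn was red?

3/7

P(first=red and the second tile is red and the third is yellow) = (4/9)·(3/8)·(5/7) = 5/42.
P(E) = Σ over first color = 10/63 + 5/42 = 5/18.
By Bayes, P(first=red | E) = 5/42 / 5/18 = 3/7 ≈ 0.4286.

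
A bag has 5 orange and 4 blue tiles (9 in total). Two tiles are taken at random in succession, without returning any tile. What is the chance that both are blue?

Unordered draws without replacement: count favorable combinations over C(9,2).
Favorable = C(5,0) · C(4,2) = 6; total = C(9,2) = 36.
P = 6/36 = 1/6 ≈ 0.1667.

1/6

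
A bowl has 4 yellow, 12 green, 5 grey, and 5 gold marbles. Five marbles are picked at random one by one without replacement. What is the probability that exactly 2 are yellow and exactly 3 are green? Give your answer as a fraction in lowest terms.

Unordered draws without replacement: count favorable combinations over C(26,5).
Favorable = C(4,2) · C(12,3) · C(5,0) · C(5,0) = 1320; total = C(26,5) = 65780.
P = 1320/65780 = 6/299 ≈ 0.0201.

6/299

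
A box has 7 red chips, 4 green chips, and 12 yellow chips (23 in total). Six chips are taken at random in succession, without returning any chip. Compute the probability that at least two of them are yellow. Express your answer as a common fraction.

Sum the hypergeometric tail for j = 2,…,6 yellow chips.
Favorable = C(12,2)·C(11,4) + C(12,3)·C(11,3) + C(12,4)·C(11,2) + C(12,5)·C(11,1) + C(12,6)·C(11,0) = 94941; total = C(23,6) = 100947.
P = 94941/100947 = 411/437 ≈ 0.9405.

411/437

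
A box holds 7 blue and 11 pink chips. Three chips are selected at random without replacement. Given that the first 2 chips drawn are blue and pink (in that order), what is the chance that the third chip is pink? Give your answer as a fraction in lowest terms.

5/8

After removing 1 blue, 1 pink, the box has 10 pink out of 16 remaining.
P(third is pink | given) = 10/16 = 5/8 ≈ 0.6250.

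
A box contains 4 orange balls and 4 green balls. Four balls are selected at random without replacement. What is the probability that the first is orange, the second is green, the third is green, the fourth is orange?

Multiply the conditional probability of each draw in order, without replacement, so each draw removes one from its color and from the total.
P = (4/8) · (4/7) · (3/6) · (3/5) = 3/35 ≈ 0.0857.

3/35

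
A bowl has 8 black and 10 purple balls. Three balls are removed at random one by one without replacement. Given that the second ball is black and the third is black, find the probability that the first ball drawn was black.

P(first=black and the second ball is black and the third is black) = (8/18)·(7/17)·(6/16) = 7/102.
P(E) = Σ over first color = 7/102 + 35/306 = 28/153.
By Bayes, P(first=black | E) = 7/102 / 28/153 = 3/8 ≈ 0.3750.

3/8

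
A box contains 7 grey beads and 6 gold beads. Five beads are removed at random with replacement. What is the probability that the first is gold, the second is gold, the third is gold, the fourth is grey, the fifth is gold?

Multiply the conditional probability of each draw in order, with replacement (the composition resets each draw).
P = (6/13) · (6/13) · (6/13) · (7/13) · (6/13) = 9072/371293 ≈ 0.0244.

9072/371293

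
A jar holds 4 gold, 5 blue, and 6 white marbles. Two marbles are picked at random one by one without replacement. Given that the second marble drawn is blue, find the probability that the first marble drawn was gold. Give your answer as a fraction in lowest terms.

2/7

P(first=gold and the second marble drawn is blue) = (4/15)·(5/14) = 2/21.
P(the second marble drawn is blue) = Σ over first color = 2/21 + 2/21 + 1/7 = 1/3.
By Bayes, P(first=gold | the second marble drawn is blue) = 2/21 / 1/3 = 2/7 ≈ 0.2857.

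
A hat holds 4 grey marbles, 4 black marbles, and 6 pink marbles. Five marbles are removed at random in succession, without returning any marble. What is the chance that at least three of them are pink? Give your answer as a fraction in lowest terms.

Sum the hypergeometric tail for j = 3,…,5 pink marbles.
Favorable = C(6,3)·C(8,2) + C(6,4)·C(8,1) + C(6,5)·C(8,0) = 686; total = C(14,5) = 2002.
P = 686/2002 = 49/143 ≈ 0.3427.

49/143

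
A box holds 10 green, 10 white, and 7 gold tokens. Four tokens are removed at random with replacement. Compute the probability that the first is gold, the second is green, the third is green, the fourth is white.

7000/531441

Multiply the conditional probability of each draw in order, with replacement (the composition resets each draw).
P = (7/27) · (10/27) · (10/27) · (10/27) = 7000/531441 ≈ 0.0132.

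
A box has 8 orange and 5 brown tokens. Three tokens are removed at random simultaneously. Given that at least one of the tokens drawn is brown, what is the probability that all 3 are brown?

P(all 3 brown) = C(5,3)/C(13,3) = 5/143; P(at least one brown) = 1 − C(8,3)/C(13,3) = 115/143.
Since 'all 3 brown' ⊆ 'at least one brown', P(all 3 | at least one) = 5/143 / 115/143 = 1/23 ≈ 0.0435.

1/23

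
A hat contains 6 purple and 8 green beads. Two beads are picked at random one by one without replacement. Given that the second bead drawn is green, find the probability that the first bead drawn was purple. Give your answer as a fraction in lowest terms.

6/13

P(first=purple and the second bead drawn is green) = (6/14)·(8/13) = 24/91.
P(the second bead drawn is green) = Σ over first color = 24/91 + 4/13 = 4/7.
By Bayes, P(first=purple | the second bead drawn is green) = 24/91 / 4/7 = 6/13 ≈ 0.4615.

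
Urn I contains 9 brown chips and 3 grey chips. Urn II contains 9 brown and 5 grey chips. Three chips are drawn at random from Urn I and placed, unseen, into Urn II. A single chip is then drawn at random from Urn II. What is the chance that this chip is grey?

23/68

Condition on how many of the transferred chips are grey (from Urn I: 3 grey of 12; then Urn II has 17 total).
  0 grey: C(3,0)C(9,3)/C(12,3) = 21/55; then P = 5/17
  1 grey: C(3,1)C(9,2)/C(12,3) = 27/55; then P = 6/17
  2 grey: C(3,2)C(9,1)/C(12,3) = 27/220; then P = 7/17
  3 grey: C(3,3)C(9,0)/C(12,3) = 1/220; then P = 8/17
P(grey from Urn II) = 23/68 ≈ 0.3382.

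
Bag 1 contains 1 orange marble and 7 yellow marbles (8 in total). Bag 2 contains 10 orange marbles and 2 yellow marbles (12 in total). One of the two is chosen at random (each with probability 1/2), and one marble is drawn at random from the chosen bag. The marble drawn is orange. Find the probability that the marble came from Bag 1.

3/23

P(orange | Bag 1) = 1/8; P(orange | Bag 2) = 5/6.
P(orange) = 1/2·1/8 + 1/2·5/6 = 23/48.
By Bayes' rule, P(Bag 1 | orange) = 1/16 / 23/48 = 3/23 ≈ 0.1304.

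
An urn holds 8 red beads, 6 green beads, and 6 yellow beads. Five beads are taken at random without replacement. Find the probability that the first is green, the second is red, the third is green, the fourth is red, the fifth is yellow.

Multiply the conditional probability of each draw in order, without replacement, so each draw removes one from its color and from the total.
P = (6/20) · (8/19) · (5/18) · (7/17) · (6/16) = 7/1292 ≈ 0.0054.

7/1292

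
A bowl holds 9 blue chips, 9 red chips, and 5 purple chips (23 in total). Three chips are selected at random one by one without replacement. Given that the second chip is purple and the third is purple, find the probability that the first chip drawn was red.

3/7

P(first=red and the second chip is purple and the third is purple) = (9/23)·(5/22)·(4/21) = 30/1771.
P(E) = Σ over first color = 30/1771 + 30/1771 + 10/1771 = 10/253.
By Bayes, P(first=red | E) = 30/1771 / 10/253 = 3/7 ≈ 0.4286.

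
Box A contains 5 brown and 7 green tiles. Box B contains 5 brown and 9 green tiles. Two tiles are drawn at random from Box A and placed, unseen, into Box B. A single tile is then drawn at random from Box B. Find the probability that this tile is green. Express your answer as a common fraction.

Condition on how many of the transferred tiles are green (from Box A: 7 green of 12; then Box B has 16 total).
  0 green: C(7,0)C(5,2)/C(12,2) = 5/33; then P = 9/16
  1 green: C(7,1)C(5,1)/C(12,2) = 35/66; then P = 10/16
  2 green: C(7,2)C(5,0)/C(12,2) = 7/22; then P = 11/16
P(green from Box B) = 61/96 ≈ 0.6354.

61/96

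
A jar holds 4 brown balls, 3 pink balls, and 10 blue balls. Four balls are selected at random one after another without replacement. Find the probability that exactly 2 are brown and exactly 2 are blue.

Unordered draws without replacement: count favorable combinations over C(17,4).
Favorable = C(4,2) · C(3,0) · C(10,2) = 270; total = C(17,4) = 2380.
P = 270/2380 = 27/238 ≈ 0.1134.

27/238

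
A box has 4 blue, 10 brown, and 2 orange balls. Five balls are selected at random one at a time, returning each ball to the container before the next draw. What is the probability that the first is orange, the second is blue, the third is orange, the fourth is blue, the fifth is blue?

1/4096

Multiply the conditional probability of each draw in order, with replacement (the composition resets each draw).
P = (2/16) · (4/16) · (2/16) · (4/16) · (4/16) = 1/4096 ≈ 0.0002.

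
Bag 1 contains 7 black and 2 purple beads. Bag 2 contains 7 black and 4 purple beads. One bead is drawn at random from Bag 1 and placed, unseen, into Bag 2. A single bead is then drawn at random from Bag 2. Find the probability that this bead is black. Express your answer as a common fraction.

35/54

Condition on how many of the transferred beads are black (from Bag 1: 7 black of 9; then Bag 2 has 12 total).
  0 black: C(7,0)C(2,1)/C(9,1) = 2/9; then P = 7/12
  1 black: C(7,1)C(2,0)/C(9,1) = 7/9; then P = 8/12
P(black from Bag 2) = 35/54 ≈ 0.6481.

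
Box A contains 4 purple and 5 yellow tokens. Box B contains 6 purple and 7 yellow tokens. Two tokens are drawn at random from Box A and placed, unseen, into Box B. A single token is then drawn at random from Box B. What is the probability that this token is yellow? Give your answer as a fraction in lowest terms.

Condition on how many of the transferred tokens are yellow (from Box A: 5 yellow of 9; then Box B has 15 total).
  0 yellow: C(5,0)C(4,2)/C(9,2) = 1/6; then P = 7/15
  1 yellow: C(5,1)C(4,1)/C(9,2) = 5/9; then P = 8/15
  2 yellow: C(5,2)C(4,0)/C(9,2) = 5/18; then P = 9/15
P(yellow from Box B) = 73/135 ≈ 0.5407.

73/135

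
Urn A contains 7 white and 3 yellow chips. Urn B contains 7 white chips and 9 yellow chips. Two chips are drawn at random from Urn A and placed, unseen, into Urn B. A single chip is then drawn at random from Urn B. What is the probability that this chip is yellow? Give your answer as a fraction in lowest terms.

Condition on how many of the transferred chips are yellow (from Urn A: 3 yellow of 10; then Urn B has 18 total).
  0 yellow: C(3,0)C(7,2)/C(10,2) = 7/15; then P = 9/18
  1 yellow: C(3,1)C(7,1)/C(10,2) = 7/15; then P = 10/18
  2 yellow: C(3,2)C(7,0)/C(10,2) = 1/15; then P = 11/18
P(yellow from Urn B) = 8/15 ≈ 0.5333.

8/15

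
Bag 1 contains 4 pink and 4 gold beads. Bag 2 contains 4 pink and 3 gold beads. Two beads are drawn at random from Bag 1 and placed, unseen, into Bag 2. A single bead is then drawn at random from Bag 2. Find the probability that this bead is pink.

5/9

Condition on how many of the transferred beads are pink (from Bag 1: 4 pink of 8; then Bag 2 has 9 total).
  0 pink: C(4,0)C(4,2)/C(8,2) = 3/14; then P = 4/9
  1 pink: C(4,1)C(4,1)/C(8,2) = 4/7; then P = 5/9
  2 pink: C(4,2)C(4,0)/C(8,2) = 3/14; then P = 6/9
P(pink from Bag 2) = 5/9 ≈ 0.5556.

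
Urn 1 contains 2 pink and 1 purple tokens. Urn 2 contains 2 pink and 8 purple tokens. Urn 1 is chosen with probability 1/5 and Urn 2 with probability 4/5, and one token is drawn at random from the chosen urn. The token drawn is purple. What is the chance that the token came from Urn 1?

5/53

P(purple | Urn 1) = 1/3; P(purple | Urn 2) = 4/5.
P(purple) = 1/5·1/3 + 4/5·4/5 = 53/75.
By Bayes' rule, P(Urn 1 | purple) = 1/15 / 53/75 = 5/53 ≈ 0.0943.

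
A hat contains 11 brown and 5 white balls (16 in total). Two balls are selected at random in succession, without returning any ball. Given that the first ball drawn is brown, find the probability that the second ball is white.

After removing 1 brown, the hat has 5 white out of 15 remaining.
P(second is white | given) = 5/15 = 1/3 ≈ 0.3333.

1/3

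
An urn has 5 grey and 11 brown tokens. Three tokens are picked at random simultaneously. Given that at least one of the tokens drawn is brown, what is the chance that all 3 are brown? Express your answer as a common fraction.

P(all 3 brown) = C(11,3)/C(16,3) = 33/112; P(at least one brown) = 1 − C(5,3)/C(16,3) = 55/56.
Since 'all 3 brown' ⊆ 'at least one brown', P(all 3 | at least one) = 33/112 / 55/56 = 3/10 ≈ 0.3000.

3/10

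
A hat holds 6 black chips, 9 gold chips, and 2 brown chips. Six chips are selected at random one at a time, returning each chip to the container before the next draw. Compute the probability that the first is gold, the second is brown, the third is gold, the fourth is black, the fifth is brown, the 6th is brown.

Multiply the conditional probability of each draw in order, with replacement (the composition resets each draw).
P = (9/17) · (2/17) · (9/17) · (6/17) · (2/17) · (2/17) = 3888/24137569 ≈ 0.0002.

3888/24137569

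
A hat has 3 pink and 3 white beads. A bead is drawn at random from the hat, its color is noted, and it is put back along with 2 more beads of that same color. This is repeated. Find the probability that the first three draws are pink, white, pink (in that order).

Track the composition after each reinforcement of +2.
P = (3/6) · (3/8) · (5/10) = 3/32 ≈ 0.0938.

3/32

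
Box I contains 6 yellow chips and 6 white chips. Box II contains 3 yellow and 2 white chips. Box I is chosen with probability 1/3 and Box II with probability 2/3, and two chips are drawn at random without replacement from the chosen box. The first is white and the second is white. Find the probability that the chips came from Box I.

P(E | Box I) = 5/22; P(E | Box II) = 1/10.
P(E) = 1/3·5/22 + 2/3·1/10 = 47/330.
By Bayes' rule, P(Box I | E) = 5/66 / 47/330 = 25/47 ≈ 0.5319.

25/47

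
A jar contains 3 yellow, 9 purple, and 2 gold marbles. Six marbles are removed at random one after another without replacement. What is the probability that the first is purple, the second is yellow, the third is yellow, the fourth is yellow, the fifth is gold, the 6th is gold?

Multiply the conditional probability of each draw in order, without replacement, so each draw removes one from its color and from the total.
P = (9/14) · (3/13) · (2/12) · (1/11) · (2/10) · (1/9) = 1/20020 ≈ 0.0000.

1/20020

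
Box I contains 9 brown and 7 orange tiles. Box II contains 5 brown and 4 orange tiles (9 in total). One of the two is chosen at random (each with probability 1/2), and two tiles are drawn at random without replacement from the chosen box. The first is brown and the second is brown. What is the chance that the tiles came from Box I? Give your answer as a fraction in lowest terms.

27/52

P(E | Box I) = 3/10; P(E | Box II) = 5/18.
P(E) = 1/2·3/10 + 1/2·5/18 = 13/45.
By Bayes' rule, P(Box I | E) = 3/20 / 13/45 = 27/52 ≈ 0.5192.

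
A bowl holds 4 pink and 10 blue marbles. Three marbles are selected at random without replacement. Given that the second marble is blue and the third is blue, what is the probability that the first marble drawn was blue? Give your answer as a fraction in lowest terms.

2/3

P(first=blue and the second marble is blue and the third is blue) = (10/14)·(9/13)·(8/12) = 30/91.
P(E) = Σ over first color = 15/91 + 30/91 = 45/91.
By Bayes, P(first=blue | E) = 30/91 / 45/91 = 2/3 ≈ 0.6667.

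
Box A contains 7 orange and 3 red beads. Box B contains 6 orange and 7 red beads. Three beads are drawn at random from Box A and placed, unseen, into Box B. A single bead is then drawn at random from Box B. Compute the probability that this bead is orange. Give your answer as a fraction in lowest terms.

Condition on how many of the transferred beads are orange (from Box A: 7 orange of 10; then Box B has 16 total).
  0 orange: C(7,0)C(3,3)/C(10,3) = 1/120; then P = 6/16
  1 orange: C(7,1)C(3,2)/C(10,3) = 7/40; then P = 7/16
  2 orange: C(7,2)C(3,1)/C(10,3) = 21/40; then P = 8/16
  3 orange: C(7,3)C(3,0)/C(10,3) = 7/24; then P = 9/16
P(orange from Box B) = 81/160 ≈ 0.5062.

81/160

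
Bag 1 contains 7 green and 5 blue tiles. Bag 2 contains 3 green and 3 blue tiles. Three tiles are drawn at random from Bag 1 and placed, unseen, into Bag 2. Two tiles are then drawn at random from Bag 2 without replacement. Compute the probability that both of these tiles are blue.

Condition on how many of the transferred tiles are blue (from Bag 1: 5 blue of 12; then Bag 2 has 9 total).
  0 blue: C(5,0)C(7,3)/C(12,3) = 7/44; then P = C(3,2)/C(9,2) = 1/12
  1 blue: C(5,1)C(7,2)/C(12,3) = 21/44; then P = C(4,2)/C(9,2) = 1/6
  2 blue: C(5,2)C(7,1)/C(12,3) = 7/22; then P = C(5,2)/C(9,2) = 5/18
  3 blue: C(5,3)C(7,0)/C(12,3) = 1/22; then P = C(6,2)/C(9,2) = 5/12
P(both blue) = 317/1584 ≈ 0.2001.

317/1584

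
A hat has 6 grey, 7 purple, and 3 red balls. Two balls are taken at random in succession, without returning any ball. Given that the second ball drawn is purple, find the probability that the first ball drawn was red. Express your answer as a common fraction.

P(first=red and the second ball drawn is purple) = (3/16)·(7/15) = 7/80.
P(the second ball drawn is purple) = Σ over first color = 7/40 + 7/40 + 7/80 = 7/16.
By Bayes, P(first=red | the second ball drawn is purple) = 7/80 / 7/16 = 1/5 ≈ 0.2000.

1/5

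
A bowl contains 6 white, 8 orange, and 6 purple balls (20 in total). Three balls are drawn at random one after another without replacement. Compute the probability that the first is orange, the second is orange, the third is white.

14/285

Multiply the conditional probability of each draw in order, without replacement, so each draw removes one from its color and from the total.
P = (8/20) · (7/19) · (6/18) = 14/285 ≈ 0.0491.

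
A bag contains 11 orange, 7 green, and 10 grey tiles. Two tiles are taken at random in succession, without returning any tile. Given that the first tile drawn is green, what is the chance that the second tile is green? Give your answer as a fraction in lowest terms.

After removing 1 green, the bag has 6 green out of 27 remaining.
P(second is green | given) = 6/27 = 2/9 ≈ 0.2222.

2/9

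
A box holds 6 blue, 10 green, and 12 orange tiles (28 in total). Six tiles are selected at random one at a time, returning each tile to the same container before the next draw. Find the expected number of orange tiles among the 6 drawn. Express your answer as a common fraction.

By linearity of expectation, E[X] = Σ P(draw i is orange); each independent draw has P(orange) = 12/28.
E[X] = 6 · 12/28 = 18/7 ≈ 2.5714.

18/7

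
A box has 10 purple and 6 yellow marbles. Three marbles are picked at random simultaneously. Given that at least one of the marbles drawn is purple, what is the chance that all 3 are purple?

2/9

P(all 3 purple) = C(10,3)/C(16,3) = 3/14; P(at least one purple) = 1 − C(6,3)/C(16,3) = 27/28.
Since 'all 3 purple' ⊆ 'at least one purple', P(all 3 | at least one) = 3/14 / 27/28 = 2/9 ≈ 0.2222.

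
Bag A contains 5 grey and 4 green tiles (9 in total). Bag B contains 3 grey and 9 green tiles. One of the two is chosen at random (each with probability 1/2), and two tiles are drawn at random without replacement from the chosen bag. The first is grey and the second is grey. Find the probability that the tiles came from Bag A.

P(E | Bag A) = 5/18; P(E | Bag B) = 1/22.
P(E) = 1/2·5/18 + 1/2·1/22 = 16/99.
By Bayes' rule, P(Bag A | E) = 5/36 / 16/99 = 55/64 ≈ 0.8594.

55/64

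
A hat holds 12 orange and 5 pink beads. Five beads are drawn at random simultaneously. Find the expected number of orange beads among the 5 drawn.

By linearity of expectation, E[X] = Σ P(draw i is orange); by symmetry each draw (even without replacement) has P(orange) = 12/17.
E[X] = 5 · 12/17 = 60/17 ≈ 3.5294.

60/17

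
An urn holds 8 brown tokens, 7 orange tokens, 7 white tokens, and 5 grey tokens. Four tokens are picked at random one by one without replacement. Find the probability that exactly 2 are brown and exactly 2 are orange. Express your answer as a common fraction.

Unordered draws without replacement: count favorable combinations over C(27,4).
Favorable = C(8,2) · C(7,2) · C(7,0) · C(5,0) = 588; total = C(27,4) = 17550.
P = 588/17550 = 98/2925 ≈ 0.0335.

98/2925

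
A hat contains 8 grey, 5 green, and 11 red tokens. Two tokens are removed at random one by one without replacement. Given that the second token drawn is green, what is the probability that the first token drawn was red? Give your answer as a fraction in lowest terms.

11/23

P(first=red and the second token drawn is green) = (11/24)·(5/23) = 55/552.
P(the second token drawn is green) = Σ over first color = 5/69 + 5/138 + 55/552 = 5/24.
By Bayes, P(first=red | the second token drawn is green) = 55/552 / 5/24 = 11/23 ≈ 0.4783.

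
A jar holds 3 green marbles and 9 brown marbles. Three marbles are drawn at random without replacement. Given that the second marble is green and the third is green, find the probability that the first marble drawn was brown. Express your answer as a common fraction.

P(first=brown and the second marble is green and the third is green) = (9/12)·(3/11)·(2/10) = 9/220.
P(E) = Σ over first color = 1/220 + 9/220 = 1/22.
By Bayes, P(first=brown | E) = 9/220 / 1/22 = 9/10 ≈ 0.9000.

9/10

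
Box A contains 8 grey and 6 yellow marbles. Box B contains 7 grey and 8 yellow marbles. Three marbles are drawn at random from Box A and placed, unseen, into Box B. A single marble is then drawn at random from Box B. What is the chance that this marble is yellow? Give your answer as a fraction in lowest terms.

Condition on how many of the transferred marbles are yellow (from Box A: 6 yellow of 14; then Box B has 18 total).
  0 yellow: C(6,0)C(8,3)/C(14,3) = 2/13; then P = 8/18
  1 yellow: C(6,1)C(8,2)/C(14,3) = 6/13; then P = 9/18
  2 yellow: C(6,2)C(8,1)/C(14,3) = 30/91; then P = 10/18
  3 yellow: C(6,3)C(8,0)/C(14,3) = 5/91; then P = 11/18
P(yellow from Box B) = 65/126 ≈ 0.5159.

65/126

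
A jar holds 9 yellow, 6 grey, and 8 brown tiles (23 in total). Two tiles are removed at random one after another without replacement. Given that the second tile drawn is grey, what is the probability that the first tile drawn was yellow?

9/22

P(first=yellow and the second tile drawn is grey) = (9/23)·(6/22) = 27/253.
P(the second tile drawn is grey) = Σ over first color = 27/253 + 15/253 + 24/253 = 6/23.
By Bayes, P(first=yellow | the second tile drawn is grey) = 27/253 / 6/23 = 9/22 ≈ 0.4091.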